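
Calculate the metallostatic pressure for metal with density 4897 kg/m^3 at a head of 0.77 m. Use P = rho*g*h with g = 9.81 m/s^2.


Formula: P = rho * g * h
rho * g = 4897 * 9.81 = 48039.57 N/m^3
P = 48039.57 * 0.77 = 36990.4689 Pa

36990.4689 Pa


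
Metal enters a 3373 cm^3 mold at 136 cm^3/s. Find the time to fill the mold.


Formula: t_fill = V_mold / Q_flow
t = 3373 cm^3 / 136 cm^3/s = 24.8015 s


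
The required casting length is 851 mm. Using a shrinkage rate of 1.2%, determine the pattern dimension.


Formula: L_pattern = L_casting * (1 + shrinkage_rate/100)
Shrinkage factor = 1 + 1.2/100 = 1.012
L_pattern = 851 mm * 1.012 = 861.2120 mm

861.2120 mm


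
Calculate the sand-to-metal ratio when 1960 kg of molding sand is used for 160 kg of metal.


Formula: Sand-to-Metal Ratio = W_sand / W_metal
Ratio = 1960 kg / 160 kg = 12.2500


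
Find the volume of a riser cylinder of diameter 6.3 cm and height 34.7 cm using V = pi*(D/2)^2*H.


Formula: V = pi * (D/2)^2 * H  (cylinder volume)
Radius = D/2 = 6.3/2 = 3.15 cm
V = pi * 3.15^2 * 34.7 = 1081.6841 cm^3

Final answer: 1081.6841 cm^3


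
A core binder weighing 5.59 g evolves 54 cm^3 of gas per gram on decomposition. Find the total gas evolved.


Formula: V_gas = W_binder * gas_evolution_rate
V = 5.59 g * 54 cm^3/g = 301.8600 cm^3

Final answer: 301.8600 cm^3


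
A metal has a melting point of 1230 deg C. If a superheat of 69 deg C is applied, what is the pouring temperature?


Formula: T_pour = T_melt + Superheat
T_pour = 1230 + 69 = 1299 deg C


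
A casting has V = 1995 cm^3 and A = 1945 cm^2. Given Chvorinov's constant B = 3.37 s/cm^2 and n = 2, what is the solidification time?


Formula: t_s = B * (V/A)^n  (Chvorinov's rule, n=2)
Modulus M = V/A = 1995/1945 = 1.025707 cm
M^2 = 1.025707^2 = 1.052075 cm^2
t_s = 3.37 * 1.052075 = 3.5455 s

Final answer: 3.5455 s


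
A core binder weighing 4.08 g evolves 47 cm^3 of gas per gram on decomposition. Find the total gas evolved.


Formula: V_gas = W_binder * gas_evolution_rate
V = 4.08 g * 47 cm^3/g = 191.7600 cm^3

Final answer: 191.7600 cm^3


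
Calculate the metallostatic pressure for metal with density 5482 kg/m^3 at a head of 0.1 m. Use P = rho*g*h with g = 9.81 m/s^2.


Formula: P = rho * g * h
rho * g = 5482 * 9.81 = 53778.42 N/m^3
P = 53778.42 * 0.1 = 5377.8420 Pa

5377.8420 Pa


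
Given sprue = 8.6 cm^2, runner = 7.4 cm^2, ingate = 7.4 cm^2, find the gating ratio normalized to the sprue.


Sprue:Runner:Ingate = 1 : 7.4/8.6 : 7.4/8.6 = 1:0.86:0.86


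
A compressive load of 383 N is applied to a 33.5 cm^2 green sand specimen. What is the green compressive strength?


Formula: Compressive Strength = Force / Area
Strength = 383 N / 33.5 cm^2 = 11.4328 N/cm^2

Answer: 11.4328 N/cm^2


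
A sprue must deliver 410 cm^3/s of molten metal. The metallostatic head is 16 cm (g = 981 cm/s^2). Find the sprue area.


Formula: v = sqrt(2*g*h), A = Q/v
Velocity: v = sqrt(2 * 981 * 16) = sqrt(31392) = 177.1779 cm/s
Sprue area: A = Q / v = 410 / 177.1779 = 2.3141 cm^2


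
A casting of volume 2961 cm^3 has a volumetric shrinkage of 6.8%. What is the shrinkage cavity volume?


Formula: V_shrink = V_casting * shrinkage_pct / 100
V_shrink = 2961 cm^3 * 6.8 / 100 = 201.3480 cm^3

Final answer: 201.3480 cm^3


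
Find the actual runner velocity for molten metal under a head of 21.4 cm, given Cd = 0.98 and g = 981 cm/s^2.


Formula: v = Cd * sqrt(2 * g * h)  (Torricelli with discharge coefficient)
2*g*h = 2 * 981 * 21.4 = 41986.8 cm^2/s^2
sqrt(41986.8) = 204.90681 cm/s
v = 0.98 * 204.90681 = 200.8087 cm/s

Final answer: 200.8087 cm/s


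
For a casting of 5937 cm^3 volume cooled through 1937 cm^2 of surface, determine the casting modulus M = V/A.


Formula: Casting Modulus M = V / A
M = 5937 cm^3 / 1937 cm^2 = 3.0650 cm


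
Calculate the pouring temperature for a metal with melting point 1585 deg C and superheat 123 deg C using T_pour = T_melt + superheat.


Formula: T_pour = T_melt + Superheat
T_pour = 1585 + 123 = 1708 deg C

1708 deg C


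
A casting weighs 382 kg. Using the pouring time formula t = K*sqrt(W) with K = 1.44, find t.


Formula: t = K * sqrt(W)
sqrt(W) = sqrt(382) = 19.54482
t = 1.44 * 19.54482 = 28.1445 s


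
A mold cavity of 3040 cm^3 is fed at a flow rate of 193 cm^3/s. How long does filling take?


Formula: t_fill = V_mold / Q_flow
t = 3040 cm^3 / 193 cm^3/s = 15.7513 s

Answer: 15.7513 s


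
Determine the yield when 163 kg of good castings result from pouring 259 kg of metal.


Formula: Casting Yield = (W_good / W_total) * 100
Yield = (163 kg / 259 kg) * 100 = 62.9344%

Final answer: 62.9344%


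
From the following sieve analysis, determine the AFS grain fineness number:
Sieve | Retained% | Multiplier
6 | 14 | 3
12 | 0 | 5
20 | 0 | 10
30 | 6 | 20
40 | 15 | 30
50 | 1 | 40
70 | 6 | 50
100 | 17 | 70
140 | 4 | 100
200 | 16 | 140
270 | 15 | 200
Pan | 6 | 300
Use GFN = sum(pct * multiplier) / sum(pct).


Formula: GFN = sum(pct * multiplier) / sum(pct)
sum(pct * multiplier) = 9582
sum(pct) = 100
GFN = 9582 / 100 = 95.82


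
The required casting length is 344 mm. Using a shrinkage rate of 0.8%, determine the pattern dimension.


Formula: L_pattern = L_casting * (1 + shrinkage_rate/100)
Shrinkage factor = 1 + 0.8/100 = 1.008
L_pattern = 344 mm * 1.008 = 346.7520 mm

Answer: 346.7520 mm


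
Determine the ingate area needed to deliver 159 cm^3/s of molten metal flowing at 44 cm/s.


Formula: A_ingate = Q / v  (continuity equation)
A = 159 cm^3/s / 44 cm/s = 3.6136 cm^2

3.6136 cm^2


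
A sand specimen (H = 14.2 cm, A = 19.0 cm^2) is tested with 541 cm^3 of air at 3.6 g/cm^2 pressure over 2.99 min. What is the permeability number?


Formula: Permeability Number P = (V * H) / (p * A * t)
Numerator: V * H = 541 * 14.2 = 7682.2
Denominator: p * A * t = 3.6 * 19.0 * 2.99 = 204.516
P = 7682.2 / 204.516 = 37.5628


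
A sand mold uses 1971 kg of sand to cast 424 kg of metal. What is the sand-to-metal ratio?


Formula: Sand-to-Metal Ratio = W_sand / W_metal
Ratio = 1971 kg / 424 kg = 4.6486

4.6486


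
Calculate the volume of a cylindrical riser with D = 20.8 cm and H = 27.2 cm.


Formula: V = pi * (D/2)^2 * H  (cylinder volume)
Radius = D/2 = 20.8/2 = 10.4 cm
V = pi * 10.4^2 * 27.2 = 9242.4148 cm^3

Final answer: 9242.4148 cm^3


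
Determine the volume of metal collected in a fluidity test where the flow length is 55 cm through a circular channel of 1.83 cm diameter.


Formula: V = pi * (d/2)^2 * L  (cylinder volume)
Radius = 1.83/2 = 0.915 cm
V = pi * 0.915^2 * 55 = 144.6621 cm^3

Answer: 144.6621 cm^3


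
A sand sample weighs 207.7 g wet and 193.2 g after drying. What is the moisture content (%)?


Formula: MC = (W_wet - W_dry) / W_wet * 100
Water mass = 207.7 - 193.2 = 14.5 g
MC = 14.5 / 207.7 * 100 = 6.9812%

Final answer: 6.9812%


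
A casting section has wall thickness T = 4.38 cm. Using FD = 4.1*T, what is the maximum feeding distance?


Formula: FD = 4.1 * T  (riser feeding-distance rule)
FD = 4.1 * 4.38 cm = 17.9580 cm

17.9580 cm


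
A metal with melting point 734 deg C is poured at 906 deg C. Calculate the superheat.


Formula: Superheat = T_pour - T_melt
Superheat = 906 - 734 = 172 deg C

172 deg C


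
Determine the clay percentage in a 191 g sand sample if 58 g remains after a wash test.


Formula: Clay% = (W_total - W_washed) / W_total * 100
Clay mass = 191 - 58 = 133 g
Clay% = 133 / 191 * 100 = 69.6335%


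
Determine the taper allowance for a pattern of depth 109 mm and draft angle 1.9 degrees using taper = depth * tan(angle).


Formula: taper = depth * tan(draft_angle)
tan(1.9 deg) = 0.0331734
taper = 109 mm * 0.0331734 = 3.6159 mm

Answer: 3.6159 mm


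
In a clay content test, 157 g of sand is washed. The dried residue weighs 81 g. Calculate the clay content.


Formula: Clay% = (W_total - W_washed) / W_total * 100
Clay mass = 157 - 81 = 76 g
Clay% = 76 / 157 * 100 = 48.4076%

Answer: 48.4076%


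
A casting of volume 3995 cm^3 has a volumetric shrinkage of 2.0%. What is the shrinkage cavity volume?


Formula: V_shrink = V_casting * shrinkage_pct / 100
V_shrink = 3995 cm^3 * 2.0 / 100 = 79.9000 cm^3


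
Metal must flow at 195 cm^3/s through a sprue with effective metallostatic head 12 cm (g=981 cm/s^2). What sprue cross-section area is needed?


Formula: v = sqrt(2*g*h), A = Q/v
Velocity: v = sqrt(2 * 981 * 12) = sqrt(23544) = 153.4405 cm/s
Sprue area: A = Q / v = 195 / 153.4405 = 1.2709 cm^2

Answer: 1.2709 cm^2


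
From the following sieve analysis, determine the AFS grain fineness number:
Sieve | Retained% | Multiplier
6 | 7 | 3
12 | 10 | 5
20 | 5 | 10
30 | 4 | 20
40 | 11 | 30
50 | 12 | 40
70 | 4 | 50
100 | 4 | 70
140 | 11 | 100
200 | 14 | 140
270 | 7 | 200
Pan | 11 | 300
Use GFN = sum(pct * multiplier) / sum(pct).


Formula: GFN = sum(pct * multiplier) / sum(pct)
sum(pct * multiplier) = 9251
sum(pct) = 100
GFN = 9251 / 100 = 92.51


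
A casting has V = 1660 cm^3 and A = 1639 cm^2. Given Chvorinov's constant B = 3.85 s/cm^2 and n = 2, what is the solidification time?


Formula: t_s = B * (V/A)^n  (Chvorinov's rule, n=2)
Modulus M = V/A = 1660/1639 = 1.012813 cm
M^2 = 1.012813^2 = 1.025790 cm^2
t_s = 3.85 * 1.025790 = 3.9493 s

Final answer: 3.9493 s


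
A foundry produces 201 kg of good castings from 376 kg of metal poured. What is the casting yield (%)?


Formula: Casting Yield = (W_good / W_total) * 100
Yield = (201 kg / 376 kg) * 100 = 53.4574%

53.4574%


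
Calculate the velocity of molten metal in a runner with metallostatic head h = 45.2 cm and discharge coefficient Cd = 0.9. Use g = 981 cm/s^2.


Formula: v = Cd * sqrt(2 * g * h)  (Torricelli with discharge coefficient)
2*g*h = 2 * 981 * 45.2 = 88682.4 cm^2/s^2
sqrt(88682.4) = 297.79590 cm/s
v = 0.9 * 297.79590 = 268.0163 cm/s

Answer: 268.0163 cm/s


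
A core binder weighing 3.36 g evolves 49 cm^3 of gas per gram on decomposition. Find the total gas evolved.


Formula: V_gas = W_binder * gas_evolution_rate
V = 3.36 g * 49 cm^3/g = 164.6400 cm^3

Answer: 164.6400 cm^3


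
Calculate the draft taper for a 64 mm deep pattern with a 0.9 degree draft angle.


Formula: taper = depth * tan(draft_angle)
tan(0.9 deg) = 0.0157093
taper = 64 mm * 0.0157093 = 1.0054 mm

1.0054 mm


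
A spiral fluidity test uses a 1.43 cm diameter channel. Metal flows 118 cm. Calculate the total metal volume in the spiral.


Formula: V = pi * (d/2)^2 * L  (cylinder volume)
Radius = 1.43/2 = 0.715 cm
V = pi * 0.715^2 * 118 = 189.5152 cm^3

Answer: 189.5152 cm^3


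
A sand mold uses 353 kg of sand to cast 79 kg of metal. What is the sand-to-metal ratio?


Formula: Sand-to-Metal Ratio = W_sand / W_metal
Ratio = 353 kg / 79 kg = 4.4684

4.4684


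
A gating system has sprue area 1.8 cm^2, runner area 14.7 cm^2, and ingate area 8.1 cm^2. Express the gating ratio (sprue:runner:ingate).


Sprue:Runner:Ingate = 1 : 14.7/1.8 : 8.1/1.8 = 1:8.17:4.50

Final answer: 1:8.17:4.50


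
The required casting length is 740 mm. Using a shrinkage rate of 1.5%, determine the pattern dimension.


Formula: L_pattern = L_casting * (1 + shrinkage_rate/100)
Shrinkage factor = 1 + 1.5/100 = 1.015
L_pattern = 740 mm * 1.015 = 751.1000 mm

751.1000 mm


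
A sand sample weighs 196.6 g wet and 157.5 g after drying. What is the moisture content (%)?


Formula: MC = (W_wet - W_dry) / W_wet * 100
Water mass = 196.6 - 157.5 = 39.1 g
MC = 39.1 / 196.6 * 100 = 19.8881%


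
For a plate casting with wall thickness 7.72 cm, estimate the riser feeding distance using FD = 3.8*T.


Formula: FD = 3.8 * T  (riser feeding-distance rule)
FD = 3.8 * 7.72 cm = 29.3360 cm


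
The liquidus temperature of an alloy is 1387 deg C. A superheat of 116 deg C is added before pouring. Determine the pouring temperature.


Formula: T_pour = T_melt + Superheat
T_pour = 1387 + 116 = 1503 deg C


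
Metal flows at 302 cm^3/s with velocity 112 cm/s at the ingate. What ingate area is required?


Formula: A_ingate = Q / v  (continuity equation)
A = 302 cm^3/s / 112 cm/s = 2.6964 cm^2

2.6964 cm^2


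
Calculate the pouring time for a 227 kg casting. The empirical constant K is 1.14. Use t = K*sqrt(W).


Formula: t = K * sqrt(W)
sqrt(W) = sqrt(227) = 15.06652
t = 1.14 * 15.06652 = 17.1758 s


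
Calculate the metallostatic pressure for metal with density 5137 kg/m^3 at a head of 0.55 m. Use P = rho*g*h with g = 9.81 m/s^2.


Formula: P = rho * g * h
rho * g = 5137 * 9.81 = 50393.97 N/m^3
P = 50393.97 * 0.55 = 27716.6835 Pa

Answer: 27716.6835 Pa


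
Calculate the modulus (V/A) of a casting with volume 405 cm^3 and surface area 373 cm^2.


Formula: Casting Modulus M = V / A
M = 405 cm^3 / 373 cm^2 = 1.0858 cm

Final answer: 1.0858 cm


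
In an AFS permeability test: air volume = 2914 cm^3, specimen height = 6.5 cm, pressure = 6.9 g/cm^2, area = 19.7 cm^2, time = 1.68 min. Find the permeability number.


Formula: Permeability Number P = (V * H) / (p * A * t)
Numerator: V * H = 2914 * 6.5 = 18941.0
Denominator: p * A * t = 6.9 * 19.7 * 1.68 = 228.3624
P = 18941.0 / 228.3624 = 82.9427


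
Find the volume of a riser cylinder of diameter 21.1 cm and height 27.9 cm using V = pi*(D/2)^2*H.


Formula: V = pi * (D/2)^2 * H  (cylinder volume)
Radius = D/2 = 21.1/2 = 10.55 cm
V = pi * 10.55^2 * 27.9 = 9755.7125 cm^3

Final answer: 9755.7125 cm^3


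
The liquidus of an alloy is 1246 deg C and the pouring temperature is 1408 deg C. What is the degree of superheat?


Formula: Superheat = T_pour - T_melt
Superheat = 1408 - 1246 = 162 deg C

Answer: 162 deg C


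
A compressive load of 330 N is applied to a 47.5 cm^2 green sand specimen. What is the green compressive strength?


Formula: Compressive Strength = Force / Area
Strength = 330 N / 47.5 cm^2 = 6.9474 N/cm^2


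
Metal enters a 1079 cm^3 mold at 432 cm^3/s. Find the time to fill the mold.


Formula: t_fill = V_mold / Q_flow
t = 1079 cm^3 / 432 cm^3/s = 2.4977 s

Final answer: 2.4977 s


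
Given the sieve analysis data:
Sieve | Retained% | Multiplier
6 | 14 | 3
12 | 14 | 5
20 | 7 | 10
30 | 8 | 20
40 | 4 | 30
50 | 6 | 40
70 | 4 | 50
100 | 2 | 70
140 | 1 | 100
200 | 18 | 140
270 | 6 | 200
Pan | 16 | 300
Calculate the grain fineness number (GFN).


Formula: GFN = sum(pct * multiplier) / sum(pct)
sum(pct * multiplier) = 9662
sum(pct) = 100
GFN = 9662 / 100 = 96.62

Answer: 96.62


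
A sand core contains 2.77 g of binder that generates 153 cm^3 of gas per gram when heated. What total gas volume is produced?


Formula: V_gas = W_binder * gas_evolution_rate
V = 2.77 g * 153 cm^3/g = 423.8100 cm^3

Final answer: 423.8100 cm^3


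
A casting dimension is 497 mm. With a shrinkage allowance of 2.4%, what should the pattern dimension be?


Formula: L_pattern = L_casting * (1 + shrinkage_rate/100)
Shrinkage factor = 1 + 2.4/100 = 1.024
L_pattern = 497 mm * 1.024 = 508.9280 mm

Final answer: 508.9280 mm


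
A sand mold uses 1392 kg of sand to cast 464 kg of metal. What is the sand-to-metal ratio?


Formula: Sand-to-Metal Ratio = W_sand / W_metal
Ratio = 1392 kg / 464 kg = 3.0000

Answer: 3.0000


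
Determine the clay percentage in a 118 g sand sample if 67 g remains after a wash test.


Formula: Clay% = (W_total - W_washed) / W_total * 100
Clay mass = 118 - 67 = 51 g
Clay% = 51 / 118 * 100 = 43.2203%

Final answer: 43.2203%


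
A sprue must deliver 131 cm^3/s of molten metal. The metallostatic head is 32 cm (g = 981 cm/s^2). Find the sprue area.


Formula: v = sqrt(2*g*h), A = Q/v
Velocity: v = sqrt(2 * 981 * 32) = sqrt(62784) = 250.5674 cm/s
Sprue area: A = Q / v = 131 / 250.5674 = 0.5228 cm^2


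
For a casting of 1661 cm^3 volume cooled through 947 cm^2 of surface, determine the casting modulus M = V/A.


Formula: Casting Modulus M = V / A
M = 1661 cm^3 / 947 cm^2 = 1.7540 cm

Answer: 1.7540 cm


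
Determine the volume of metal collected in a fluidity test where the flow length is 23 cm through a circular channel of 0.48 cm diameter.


Formula: V = pi * (d/2)^2 * L  (cylinder volume)
Radius = 0.48/2 = 0.24 cm
V = pi * 0.24^2 * 23 = 4.1620 cm^3

4.1620 cm^3


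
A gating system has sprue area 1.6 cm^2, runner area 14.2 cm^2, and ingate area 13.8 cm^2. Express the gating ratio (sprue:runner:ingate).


Sprue:Runner:Ingate = 1 : 14.2/1.6 : 13.8/1.6 = 1:8.88:8.63

Final answer: 1:8.88:8.63


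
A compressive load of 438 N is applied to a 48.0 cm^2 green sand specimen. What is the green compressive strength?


Formula: Compressive Strength = Force / Area
Strength = 438 N / 48.0 cm^2 = 9.1250 N/cm^2

Final answer: 9.1250 N/cm^2


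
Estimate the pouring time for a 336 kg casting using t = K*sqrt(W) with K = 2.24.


Formula: t = K * sqrt(W)
sqrt(W) = sqrt(336) = 18.33030
t = 2.24 * 18.33030 = 41.0599 s

Answer: 41.0599 s


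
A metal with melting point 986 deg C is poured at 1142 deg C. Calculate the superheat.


Formula: Superheat = T_pour - T_melt
Superheat = 1142 - 986 = 156 deg C

156 deg C


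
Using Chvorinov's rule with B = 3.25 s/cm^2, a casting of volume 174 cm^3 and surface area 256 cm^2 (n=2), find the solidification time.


Formula: t_s = B * (V/A)^n  (Chvorinov's rule, n=2)
Modulus M = V/A = 174/256 = 0.679688 cm
M^2 = 0.679688^2 = 0.461976 cm^2
t_s = 3.25 * 0.461976 = 1.5014 s

Final answer: 1.5014 s


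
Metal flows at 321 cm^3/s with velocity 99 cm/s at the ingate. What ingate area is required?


Formula: A_ingate = Q / v  (continuity equation)
A = 321 cm^3/s / 99 cm/s = 3.2424 cm^2

Answer: 3.2424 cm^2


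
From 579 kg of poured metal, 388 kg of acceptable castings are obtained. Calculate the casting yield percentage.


Formula: Casting Yield = (W_good / W_total) * 100
Yield = (388 kg / 579 kg) * 100 = 67.0121%

67.0121%


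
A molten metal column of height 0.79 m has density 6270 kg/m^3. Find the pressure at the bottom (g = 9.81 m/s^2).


Formula: P = rho * g * h
rho * g = 6270 * 9.81 = 61508.7 N/m^3
P = 61508.7 * 0.79 = 48591.8730 Pa

Answer: 48591.8730 Pa


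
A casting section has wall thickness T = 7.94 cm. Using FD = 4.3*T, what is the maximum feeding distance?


Formula: FD = 4.3 * T  (riser feeding-distance rule)
FD = 4.3 * 7.94 cm = 34.1420 cm


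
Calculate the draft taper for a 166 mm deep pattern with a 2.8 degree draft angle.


Formula: taper = depth * tan(draft_angle)
tan(2.8 deg) = 0.0489082
taper = 166 mm * 0.0489082 = 8.1188 mm

Answer: 8.1188 mm


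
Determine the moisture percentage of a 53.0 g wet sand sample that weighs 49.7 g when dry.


Formula: MC = (W_wet - W_dry) / W_wet * 100
Water mass = 53.0 - 49.7 = 3.3 g
MC = 3.3 / 53.0 * 100 = 6.2264%

Final answer: 6.2264%


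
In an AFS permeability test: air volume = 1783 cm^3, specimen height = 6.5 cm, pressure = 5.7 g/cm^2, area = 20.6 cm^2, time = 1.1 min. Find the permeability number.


Formula: Permeability Number P = (V * H) / (p * A * t)
Numerator: V * H = 1783 * 6.5 = 11589.5
Denominator: p * A * t = 5.7 * 20.6 * 1.1 = 129.162
P = 11589.5 / 129.162 = 89.7284


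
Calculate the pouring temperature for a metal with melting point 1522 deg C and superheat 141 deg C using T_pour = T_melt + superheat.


Formula: T_pour = T_melt + Superheat
T_pour = 1522 + 141 = 1663 deg C

Final answer: 1663 deg C


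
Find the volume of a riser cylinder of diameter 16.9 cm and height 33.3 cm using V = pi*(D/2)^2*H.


Formula: V = pi * (D/2)^2 * H  (cylinder volume)
Radius = D/2 = 16.9/2 = 8.45 cm
V = pi * 8.45^2 * 33.3 = 7469.7751 cm^3

7469.7751 cm^3


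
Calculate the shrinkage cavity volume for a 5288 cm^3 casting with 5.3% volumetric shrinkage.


Formula: V_shrink = V_casting * shrinkage_pct / 100
V_shrink = 5288 cm^3 * 5.3 / 100 = 280.2640 cm^3


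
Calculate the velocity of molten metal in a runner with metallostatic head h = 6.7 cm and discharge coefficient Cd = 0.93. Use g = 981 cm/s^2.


Formula: v = Cd * sqrt(2 * g * h)  (Torricelli with discharge coefficient)
2*g*h = 2 * 981 * 6.7 = 13145.4 cm^2/s^2
sqrt(13145.4) = 114.65339 cm/s
v = 0.93 * 114.65339 = 106.6277 cm/s

106.6277 cm/s


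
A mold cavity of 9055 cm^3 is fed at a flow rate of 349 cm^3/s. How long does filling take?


Formula: t_fill = V_mold / Q_flow
t = 9055 cm^3 / 349 cm^3/s = 25.9456 s

25.9456 s


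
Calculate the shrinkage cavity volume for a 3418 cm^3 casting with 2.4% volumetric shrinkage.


Formula: V_shrink = V_casting * shrinkage_pct / 100
V_shrink = 3418 cm^3 * 2.4 / 100 = 82.0320 cm^3

82.0320 cm^3


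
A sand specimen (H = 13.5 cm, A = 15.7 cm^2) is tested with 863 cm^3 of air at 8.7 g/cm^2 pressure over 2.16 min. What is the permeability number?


Formula: Permeability Number P = (V * H) / (p * A * t)
Numerator: V * H = 863 * 13.5 = 11650.5
Denominator: p * A * t = 8.7 * 15.7 * 2.16 = 295.0344
P = 11650.5 / 295.0344 = 39.4886


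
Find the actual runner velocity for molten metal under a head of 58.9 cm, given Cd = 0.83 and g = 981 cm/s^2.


Formula: v = Cd * sqrt(2 * g * h)  (Torricelli with discharge coefficient)
2*g*h = 2 * 981 * 58.9 = 115561.8 cm^2/s^2
sqrt(115561.8) = 339.94382 cm/s
v = 0.83 * 339.94382 = 282.1534 cm/s

282.1534 cm/s


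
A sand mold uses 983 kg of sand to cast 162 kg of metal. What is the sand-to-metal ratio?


Formula: Sand-to-Metal Ratio = W_sand / W_metal
Ratio = 983 kg / 162 kg = 6.0679


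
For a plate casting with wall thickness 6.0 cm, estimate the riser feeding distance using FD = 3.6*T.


Formula: FD = 3.6 * T  (riser feeding-distance rule)
FD = 3.6 * 6.0 cm = 21.6000 cm

Answer: 21.6000 cm


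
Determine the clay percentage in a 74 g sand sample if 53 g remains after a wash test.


Formula: Clay% = (W_total - W_washed) / W_total * 100
Clay mass = 74 - 53 = 21 g
Clay% = 21 / 74 * 100 = 28.3784%

Answer: 28.3784%


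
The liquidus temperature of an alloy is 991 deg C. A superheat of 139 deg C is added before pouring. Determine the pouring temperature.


Formula: T_pour = T_melt + Superheat
T_pour = 991 + 139 = 1130 deg C

Final answer: 1130 deg C


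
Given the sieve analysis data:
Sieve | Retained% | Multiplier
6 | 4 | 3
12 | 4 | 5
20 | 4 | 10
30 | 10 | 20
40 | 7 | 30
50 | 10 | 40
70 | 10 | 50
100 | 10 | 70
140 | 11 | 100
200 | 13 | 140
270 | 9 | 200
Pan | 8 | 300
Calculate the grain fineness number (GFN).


Formula: GFN = sum(pct * multiplier) / sum(pct)
sum(pct * multiplier) = 9202
sum(pct) = 100
GFN = 9202 / 100 = 92.02

Final answer: 92.02


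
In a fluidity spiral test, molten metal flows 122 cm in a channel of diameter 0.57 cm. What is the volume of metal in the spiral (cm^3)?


Formula: V = pi * (d/2)^2 * L  (cylinder volume)
Radius = 0.57/2 = 0.285 cm
V = pi * 0.285^2 * 122 = 31.1315 cm^3


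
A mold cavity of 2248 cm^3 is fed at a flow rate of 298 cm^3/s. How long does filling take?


Formula: t_fill = V_mold / Q_flow
t = 2248 cm^3 / 298 cm^3/s = 7.5436 s

Answer: 7.5436 s


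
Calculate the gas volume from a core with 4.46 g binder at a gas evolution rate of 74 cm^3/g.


Formula: V_gas = W_binder * gas_evolution_rate
V = 4.46 g * 74 cm^3/g = 330.0400 cm^3

330.0400 cm^3


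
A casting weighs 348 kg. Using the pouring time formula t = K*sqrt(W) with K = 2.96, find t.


Formula: t = K * sqrt(W)
sqrt(W) = sqrt(348) = 18.65476
t = 2.96 * 18.65476 = 55.2181 s


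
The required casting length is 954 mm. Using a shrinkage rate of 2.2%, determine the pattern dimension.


Formula: L_pattern = L_casting * (1 + shrinkage_rate/100)
Shrinkage factor = 1 + 2.2/100 = 1.022
L_pattern = 954 mm * 1.022 = 974.9880 mm


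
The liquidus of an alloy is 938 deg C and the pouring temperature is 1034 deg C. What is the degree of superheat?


Formula: Superheat = T_pour - T_melt
Superheat = 1034 - 938 = 96 deg C

Answer: 96 deg C


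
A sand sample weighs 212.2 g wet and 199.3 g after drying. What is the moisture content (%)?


Formula: MC = (W_wet - W_dry) / W_wet * 100
Water mass = 212.2 - 199.3 = 12.9 g
MC = 12.9 / 212.2 * 100 = 6.0792%

6.0792%


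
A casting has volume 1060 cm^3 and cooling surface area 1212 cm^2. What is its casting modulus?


Formula: Casting Modulus M = V / A
M = 1060 cm^3 / 1212 cm^2 = 0.8746 cm

0.8746 cm


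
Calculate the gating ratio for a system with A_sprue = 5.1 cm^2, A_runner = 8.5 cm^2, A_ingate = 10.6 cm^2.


Sprue:Runner:Ingate = 1 : 8.5/5.1 : 10.6/5.1 = 1:1.67:2.08

Answer: 1:1.67:2.08


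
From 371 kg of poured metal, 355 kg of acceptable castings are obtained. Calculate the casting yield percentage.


Formula: Casting Yield = (W_good / W_total) * 100
Yield = (355 kg / 371 kg) * 100 = 95.6873%

Final answer: 95.6873%


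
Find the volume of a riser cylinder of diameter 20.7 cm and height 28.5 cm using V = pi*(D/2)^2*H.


Formula: V = pi * (D/2)^2 * H  (cylinder volume)
Radius = D/2 = 20.7/2 = 10.35 cm
V = pi * 10.35^2 * 28.5 = 9591.2549 cm^3


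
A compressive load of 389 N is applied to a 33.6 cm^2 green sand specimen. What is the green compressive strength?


Formula: Compressive Strength = Force / Area
Strength = 389 N / 33.6 cm^2 = 11.5774 N/cm^2

Answer: 11.5774 N/cm^2


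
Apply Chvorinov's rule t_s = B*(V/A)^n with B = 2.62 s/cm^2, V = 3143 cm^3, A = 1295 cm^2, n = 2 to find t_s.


Formula: t_s = B * (V/A)^n  (Chvorinov's rule, n=2)
Modulus M = V/A = 3143/1295 = 2.427027 cm
M^2 = 2.427027^2 = 5.890460 cm^2
t_s = 2.62 * 5.890460 = 15.4330 s

Answer: 15.4330 s


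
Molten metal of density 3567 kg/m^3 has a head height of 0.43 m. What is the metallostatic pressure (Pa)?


Formula: P = rho * g * h
rho * g = 3567 * 9.81 = 34992.27 N/m^3
P = 34992.27 * 0.43 = 15046.6761 Pa

15046.6761 Pa


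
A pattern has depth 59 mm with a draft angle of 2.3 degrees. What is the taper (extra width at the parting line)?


Formula: taper = depth * tan(draft_angle)
tan(2.3 deg) = 0.0401641
taper = 59 mm * 0.0401641 = 2.3697 mm

Final answer: 2.3697 mm


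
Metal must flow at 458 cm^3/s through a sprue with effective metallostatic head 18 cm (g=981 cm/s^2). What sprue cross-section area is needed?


Formula: v = sqrt(2*g*h), A = Q/v
Velocity: v = sqrt(2 * 981 * 18) = sqrt(35316) = 187.9255 cm/s
Sprue area: A = Q / v = 458 / 187.9255 = 2.4371 cm^2

Answer: 2.4371 cm^2


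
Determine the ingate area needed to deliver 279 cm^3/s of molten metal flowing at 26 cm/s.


Formula: A_ingate = Q / v  (continuity equation)
A = 279 cm^3/s / 26 cm/s = 10.7308 cm^2

Answer: 10.7308 cm^2


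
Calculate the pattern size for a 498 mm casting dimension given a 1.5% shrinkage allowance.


Formula: L_pattern = L_casting * (1 + shrinkage_rate/100)
Shrinkage factor = 1 + 1.5/100 = 1.015
L_pattern = 498 mm * 1.015 = 505.4700 mm


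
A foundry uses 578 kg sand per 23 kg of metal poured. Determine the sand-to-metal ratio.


Formula: Sand-to-Metal Ratio = W_sand / W_metal
Ratio = 578 kg / 23 kg = 25.1304

Final answer: 25.1304


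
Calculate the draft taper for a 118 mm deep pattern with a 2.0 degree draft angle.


Formula: taper = depth * tan(draft_angle)
tan(2.0 deg) = 0.0349208
taper = 118 mm * 0.0349208 = 4.1207 mm

4.1207 mm


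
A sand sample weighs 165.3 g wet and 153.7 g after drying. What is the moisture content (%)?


Formula: MC = (W_wet - W_dry) / W_wet * 100
Water mass = 165.3 - 153.7 = 11.6 g
MC = 11.6 / 165.3 * 100 = 7.0175%

Final answer: 7.0175%


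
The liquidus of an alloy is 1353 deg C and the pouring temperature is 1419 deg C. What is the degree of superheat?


Formula: Superheat = T_pour - T_melt
Superheat = 1419 - 1353 = 66 deg C

66 deg C


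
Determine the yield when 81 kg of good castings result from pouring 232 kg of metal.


Formula: Casting Yield = (W_good / W_total) * 100
Yield = (81 kg / 232 kg) * 100 = 34.9138%


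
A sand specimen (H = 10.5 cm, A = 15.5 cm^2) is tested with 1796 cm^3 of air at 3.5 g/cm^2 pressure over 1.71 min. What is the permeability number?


Formula: Permeability Number P = (V * H) / (p * A * t)
Numerator: V * H = 1796 * 10.5 = 18858.0
Denominator: p * A * t = 3.5 * 15.5 * 1.71 = 92.7675
P = 18858.0 / 92.7675 = 203.2824

Final answer: 203.2824


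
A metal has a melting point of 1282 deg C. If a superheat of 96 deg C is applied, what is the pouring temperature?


Formula: T_pour = T_melt + Superheat
T_pour = 1282 + 96 = 1378 deg C

Final answer: 1378 deg C


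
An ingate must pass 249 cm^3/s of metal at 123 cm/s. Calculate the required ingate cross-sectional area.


Formula: A_ingate = Q / v  (continuity equation)
A = 249 cm^3/s / 123 cm/s = 2.0244 cm^2

2.0244 cm^2


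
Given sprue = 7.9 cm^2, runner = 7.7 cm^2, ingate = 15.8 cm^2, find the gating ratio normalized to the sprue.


Sprue:Runner:Ingate = 1 : 7.7/7.9 : 15.8/7.9 = 1:0.97:2.00

Answer: 1:0.97:2.00


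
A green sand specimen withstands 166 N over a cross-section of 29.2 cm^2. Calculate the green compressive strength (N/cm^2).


Formula: Compressive Strength = Force / Area
Strength = 166 N / 29.2 cm^2 = 5.6849 N/cm^2

5.6849 N/cm^2


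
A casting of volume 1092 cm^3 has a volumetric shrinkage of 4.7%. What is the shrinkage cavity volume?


Formula: V_shrink = V_casting * shrinkage_pct / 100
V_shrink = 1092 cm^3 * 4.7 / 100 = 51.3240 cm^3

Answer: 51.3240 cm^3


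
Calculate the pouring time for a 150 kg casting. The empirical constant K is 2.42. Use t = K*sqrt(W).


Formula: t = K * sqrt(W)
sqrt(W) = sqrt(150) = 12.24745
t = 2.42 * 12.24745 = 29.6388 s

29.6388 s


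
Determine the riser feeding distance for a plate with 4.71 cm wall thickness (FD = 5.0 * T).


Formula: FD = 5.0 * T  (riser feeding-distance rule)
FD = 5.0 * 4.71 cm = 23.5500 cm


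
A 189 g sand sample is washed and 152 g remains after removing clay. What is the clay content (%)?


Formula: Clay% = (W_total - W_washed) / W_total * 100
Clay mass = 189 - 152 = 37 g
Clay% = 37 / 189 * 100 = 19.5767%


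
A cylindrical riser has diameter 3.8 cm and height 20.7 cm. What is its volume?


Formula: V = pi * (D/2)^2 * H  (cylinder volume)
Radius = D/2 = 3.8/2 = 1.9 cm
V = pi * 1.9^2 * 20.7 = 234.7618 cm^3

Answer: 234.7618 cm^3


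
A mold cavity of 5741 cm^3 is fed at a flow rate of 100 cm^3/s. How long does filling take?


Formula: t_fill = V_mold / Q_flow
t = 5741 cm^3 / 100 cm^3/s = 57.4100 s


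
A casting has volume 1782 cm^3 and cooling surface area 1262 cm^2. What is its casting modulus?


Formula: Casting Modulus M = V / A
M = 1782 cm^3 / 1262 cm^2 = 1.4120 cm

Answer: 1.4120 cm


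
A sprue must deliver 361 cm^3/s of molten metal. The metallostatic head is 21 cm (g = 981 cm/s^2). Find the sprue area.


Formula: v = sqrt(2*g*h), A = Q/v
Velocity: v = sqrt(2 * 981 * 21) = sqrt(41202) = 202.9828 cm/s
Sprue area: A = Q / v = 361 / 202.9828 = 1.7785 cm^2

Final answer: 1.7785 cm^2


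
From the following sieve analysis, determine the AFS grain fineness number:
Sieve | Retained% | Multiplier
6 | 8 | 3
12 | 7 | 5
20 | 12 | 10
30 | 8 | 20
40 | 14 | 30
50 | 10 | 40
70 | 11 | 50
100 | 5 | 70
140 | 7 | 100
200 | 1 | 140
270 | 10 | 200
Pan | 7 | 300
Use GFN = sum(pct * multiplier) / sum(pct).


Formula: GFN = sum(pct * multiplier) / sum(pct)
sum(pct * multiplier) = 6999
sum(pct) = 100
GFN = 6999 / 100 = 69.99


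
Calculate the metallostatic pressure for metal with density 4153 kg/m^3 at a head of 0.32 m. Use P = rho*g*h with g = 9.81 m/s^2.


Formula: P = rho * g * h
rho * g = 4153 * 9.81 = 40740.93 N/m^3
P = 40740.93 * 0.32 = 13037.0976 Pa

13037.0976 Pa


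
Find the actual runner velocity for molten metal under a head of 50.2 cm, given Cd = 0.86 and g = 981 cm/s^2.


Formula: v = Cd * sqrt(2 * g * h)  (Torricelli with discharge coefficient)
2*g*h = 2 * 981 * 50.2 = 98492.4 cm^2/s^2
sqrt(98492.4) = 313.83499 cm/s
v = 0.86 * 313.83499 = 269.8981 cm/s

Final answer: 269.8981 cm/s


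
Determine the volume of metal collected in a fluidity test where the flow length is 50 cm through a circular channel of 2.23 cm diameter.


Formula: V = pi * (d/2)^2 * L  (cylinder volume)
Radius = 2.23/2 = 1.115 cm
V = pi * 1.115^2 * 50 = 195.2853 cm^3

195.2853 cm^3


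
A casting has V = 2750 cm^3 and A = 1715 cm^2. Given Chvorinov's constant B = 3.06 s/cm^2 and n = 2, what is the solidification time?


Formula: t_s = B * (V/A)^n  (Chvorinov's rule, n=2)
Modulus M = V/A = 2750/1715 = 1.603499 cm
M^2 = 1.603499^2 = 2.571209 cm^2
t_s = 3.06 * 2.571209 = 7.8679 s


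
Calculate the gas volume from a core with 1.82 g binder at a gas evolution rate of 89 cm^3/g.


Formula: V_gas = W_binder * gas_evolution_rate
V = 1.82 g * 89 cm^3/g = 161.9800 cm^3

161.9800 cm^3


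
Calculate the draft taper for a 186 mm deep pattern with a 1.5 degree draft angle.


Formula: taper = depth * tan(draft_angle)
tan(1.5 deg) = 0.0261859
taper = 186 mm * 0.0261859 = 4.8706 mm

Final answer: 4.8706 mm


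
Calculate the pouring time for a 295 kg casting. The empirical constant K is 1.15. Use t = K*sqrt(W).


Formula: t = K * sqrt(W)
sqrt(W) = sqrt(295) = 17.17556
t = 1.15 * 17.17556 = 19.7519 s


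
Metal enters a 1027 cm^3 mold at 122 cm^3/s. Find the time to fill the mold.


Formula: t_fill = V_mold / Q_flow
t = 1027 cm^3 / 122 cm^3/s = 8.4180 s


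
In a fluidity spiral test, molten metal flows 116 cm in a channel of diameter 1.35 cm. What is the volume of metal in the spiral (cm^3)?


Formula: V = pi * (d/2)^2 * L  (cylinder volume)
Radius = 1.35/2 = 0.675 cm
V = pi * 0.675^2 * 116 = 166.0410 cm^3

Answer: 166.0410 cm^3


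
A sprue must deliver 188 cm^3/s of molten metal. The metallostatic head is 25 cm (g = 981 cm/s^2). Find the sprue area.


Formula: v = sqrt(2*g*h), A = Q/v
Velocity: v = sqrt(2 * 981 * 25) = sqrt(49050) = 221.4723 cm/s
Sprue area: A = Q / v = 188 / 221.4723 = 0.8489 cm^2


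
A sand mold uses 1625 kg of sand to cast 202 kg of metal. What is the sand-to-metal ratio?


Formula: Sand-to-Metal Ratio = W_sand / W_metal
Ratio = 1625 kg / 202 kg = 8.0446

Answer: 8.0446


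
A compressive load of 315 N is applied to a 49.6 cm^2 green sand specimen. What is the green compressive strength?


Formula: Compressive Strength = Force / Area
Strength = 315 N / 49.6 cm^2 = 6.3508 N/cm^2

6.3508 N/cm^2


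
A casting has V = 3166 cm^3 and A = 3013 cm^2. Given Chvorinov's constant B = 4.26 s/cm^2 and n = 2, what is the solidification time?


Formula: t_s = B * (V/A)^n  (Chvorinov's rule, n=2)
Modulus M = V/A = 3166/3013 = 1.050780 cm
M^2 = 1.050780^2 = 1.104139 cm^2
t_s = 4.26 * 1.104139 = 4.7036 s


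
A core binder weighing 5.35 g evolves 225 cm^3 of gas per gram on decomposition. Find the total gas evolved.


Formula: V_gas = W_binder * gas_evolution_rate
V = 5.35 g * 225 cm^3/g = 1203.7500 cm^3

1203.7500 cm^3


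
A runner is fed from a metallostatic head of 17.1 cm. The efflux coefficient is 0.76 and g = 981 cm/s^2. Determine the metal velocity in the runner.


Formula: v = Cd * sqrt(2 * g * h)  (Torricelli with discharge coefficient)
2*g*h = 2 * 981 * 17.1 = 33550.2 cm^2/s^2
sqrt(33550.2) = 183.16714 cm/s
v = 0.76 * 183.16714 = 139.2070 cm/s

139.2070 cm/s


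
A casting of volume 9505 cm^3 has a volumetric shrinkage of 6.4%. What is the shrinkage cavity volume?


Formula: V_shrink = V_casting * shrinkage_pct / 100
V_shrink = 9505 cm^3 * 6.4 / 100 = 608.3200 cm^3

Answer: 608.3200 cm^3


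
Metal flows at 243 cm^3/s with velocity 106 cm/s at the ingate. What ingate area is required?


Formula: A_ingate = Q / v  (continuity equation)
A = 243 cm^3/s / 106 cm/s = 2.2925 cm^2

Answer: 2.2925 cm^2


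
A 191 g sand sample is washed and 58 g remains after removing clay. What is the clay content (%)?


Formula: Clay% = (W_total - W_washed) / W_total * 100
Clay mass = 191 - 58 = 133 g
Clay% = 133 / 191 * 100 = 69.6335%

Final answer: 69.6335%


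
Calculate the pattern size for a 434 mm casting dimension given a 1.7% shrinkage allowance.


Formula: L_pattern = L_casting * (1 + shrinkage_rate/100)
Shrinkage factor = 1 + 1.7/100 = 1.017
L_pattern = 434 mm * 1.017 = 441.3780 mm


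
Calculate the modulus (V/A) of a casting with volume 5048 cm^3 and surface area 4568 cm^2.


Formula: Casting Modulus M = V / A
M = 5048 cm^3 / 4568 cm^2 = 1.1051 cm

1.1051 cm


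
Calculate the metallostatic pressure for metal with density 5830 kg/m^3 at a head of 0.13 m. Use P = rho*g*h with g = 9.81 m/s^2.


Formula: P = rho * g * h
rho * g = 5830 * 9.81 = 57192.3 N/m^3
P = 57192.3 * 0.13 = 7434.9990 Pa


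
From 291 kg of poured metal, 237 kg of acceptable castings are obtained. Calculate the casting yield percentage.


Formula: Casting Yield = (W_good / W_total) * 100
Yield = (237 kg / 291 kg) * 100 = 81.4433%

Answer: 81.4433%


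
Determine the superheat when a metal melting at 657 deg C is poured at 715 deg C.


Formula: Superheat = T_pour - T_melt
Superheat = 715 - 657 = 58 deg C

Final answer: 58 deg C


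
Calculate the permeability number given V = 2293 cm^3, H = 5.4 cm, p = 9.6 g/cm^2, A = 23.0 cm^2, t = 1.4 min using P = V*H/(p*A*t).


Formula: Permeability Number P = (V * H) / (p * A * t)
Numerator: V * H = 2293 * 5.4 = 12382.2
Denominator: p * A * t = 9.6 * 23.0 * 1.4 = 309.12
P = 12382.2 / 309.12 = 40.0563

Final answer: 40.0563


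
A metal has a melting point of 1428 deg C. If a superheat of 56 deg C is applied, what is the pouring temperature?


Formula: T_pour = T_melt + Superheat
T_pour = 1428 + 56 = 1484 deg C

1484 deg C


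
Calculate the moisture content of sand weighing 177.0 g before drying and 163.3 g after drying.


Formula: MC = (W_wet - W_dry) / W_wet * 100
Water mass = 177.0 - 163.3 = 13.7 g
MC = 13.7 / 177.0 * 100 = 7.7401%


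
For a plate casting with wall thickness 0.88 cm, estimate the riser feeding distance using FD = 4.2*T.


Formula: FD = 4.2 * T  (riser feeding-distance rule)
FD = 4.2 * 0.88 cm = 3.6960 cm

Final answer: 3.6960 cm


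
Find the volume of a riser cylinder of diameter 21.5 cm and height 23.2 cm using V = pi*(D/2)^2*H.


Formula: V = pi * (D/2)^2 * H  (cylinder volume)
Radius = D/2 = 21.5/2 = 10.75 cm
V = pi * 10.75^2 * 23.2 = 8422.7670 cm^3


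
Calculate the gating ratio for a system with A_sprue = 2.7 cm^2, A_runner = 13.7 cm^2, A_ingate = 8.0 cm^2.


Sprue:Runner:Ingate = 1 : 13.7/2.7 : 8.0/2.7 = 1:5.07:2.96


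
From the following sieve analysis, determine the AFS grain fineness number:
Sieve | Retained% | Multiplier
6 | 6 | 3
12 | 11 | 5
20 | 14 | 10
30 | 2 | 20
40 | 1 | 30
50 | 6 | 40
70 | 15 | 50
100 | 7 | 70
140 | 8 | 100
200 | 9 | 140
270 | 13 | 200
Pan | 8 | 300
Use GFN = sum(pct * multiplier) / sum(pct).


Formula: GFN = sum(pct * multiplier) / sum(pct)
sum(pct * multiplier) = 8823
sum(pct) = 100
GFN = 8823 / 100 = 88.23

88.23


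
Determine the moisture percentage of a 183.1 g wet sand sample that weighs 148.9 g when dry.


Formula: MC = (W_wet - W_dry) / W_wet * 100
Water mass = 183.1 - 148.9 = 34.2 g
MC = 34.2 / 183.1 * 100 = 18.6783%

Final answer: 18.6783%


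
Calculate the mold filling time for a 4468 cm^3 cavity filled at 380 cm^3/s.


Formula: t_fill = V_mold / Q_flow
t = 4468 cm^3 / 380 cm^3/s = 11.7579 s


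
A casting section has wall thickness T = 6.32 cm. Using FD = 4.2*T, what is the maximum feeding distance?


Formula: FD = 4.2 * T  (riser feeding-distance rule)
FD = 4.2 * 6.32 cm = 26.5440 cm

Final answer: 26.5440 cm


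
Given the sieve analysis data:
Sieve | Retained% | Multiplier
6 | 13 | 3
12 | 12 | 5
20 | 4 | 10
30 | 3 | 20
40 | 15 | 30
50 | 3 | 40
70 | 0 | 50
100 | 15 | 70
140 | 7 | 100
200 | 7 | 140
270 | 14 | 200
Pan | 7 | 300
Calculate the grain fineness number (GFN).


Formula: GFN = sum(pct * multiplier) / sum(pct)
sum(pct * multiplier) = 8399
sum(pct) = 100
GFN = 8399 / 100 = 83.99

Answer: 83.99
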